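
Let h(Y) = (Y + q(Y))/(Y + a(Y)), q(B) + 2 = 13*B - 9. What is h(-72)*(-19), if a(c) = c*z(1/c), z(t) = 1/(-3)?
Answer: -19361/48 ≈ -403.35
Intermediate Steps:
q(B) = -11 + 13*B (q(B) = -2 + (13*B - 9) = -2 + (-9 + 13*B) = -11 + 13*B)
z(t) = -⅓
a(c) = -c/3 (a(c) = c*(-⅓) = -c/3)
h(Y) = 3*(-11 + 14*Y)/(2*Y) (h(Y) = (Y + (-11 + 13*Y))/(Y - Y/3) = (-11 + 14*Y)/((2*Y/3)) = (-11 + 14*Y)*(3/(2*Y)) = 3*(-11 + 14*Y)/(2*Y))
h(-72)*(-19) = (21 - 33/2/(-72))*(-19) = (21 - 33/2*(-1/72))*(-19) = (21 + 11/48)*(-19) = (1019/48)*(-19) = -19361/48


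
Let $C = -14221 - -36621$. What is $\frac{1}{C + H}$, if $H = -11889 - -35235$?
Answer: $\frac{1}{45746} \approx 2.186 \cdot 10^{-5}$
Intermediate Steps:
$H = 23346$ ($H = -11889 + 35235 = 23346$)
$C = 22400$ ($C = -14221 + 36621 = 22400$)
$\frac{1}{C + H} = \frac{1}{22400 + 23346} = \frac{1}{45746}$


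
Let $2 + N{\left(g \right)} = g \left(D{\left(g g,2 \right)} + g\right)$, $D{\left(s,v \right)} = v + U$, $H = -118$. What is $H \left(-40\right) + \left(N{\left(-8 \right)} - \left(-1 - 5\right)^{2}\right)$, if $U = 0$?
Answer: $4730$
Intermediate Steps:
$D{\left(s,v \right)} = v$ ($D{\left(s,v \right)} = v + 0 = v$)
$N{\left(g \right)} = -2 + g \left(2 + g\right)$
$H \left(-40\right) + \left(N{\left(-8 \right)} - \left(-1 - 5\right)^{2}\right) = \left(-118\right) \left(-40\right) + \left(\left(-2 + \left(-8\right)^{2} + 2 \left(-8\right)\right) - \left(-1 - 5\right)^{2}\right) = 4720 - -10 = 4720 + \left(46 - 36\right) = 4720 + 10 = 4730$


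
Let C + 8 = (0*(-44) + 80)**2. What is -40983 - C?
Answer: -47375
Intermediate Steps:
C = 6392 (C = -8 + (0*(-44) + 80)**2 = -8 + (0 + 80)**2 = -8 + 80**2 = -8 + 6400 = 6392)
-40983 - C = -40983 - 1*6392 = -40983 - 6392 = -47375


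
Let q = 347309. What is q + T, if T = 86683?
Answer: 433992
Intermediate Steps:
q + T = 347309 + 86683 = 433992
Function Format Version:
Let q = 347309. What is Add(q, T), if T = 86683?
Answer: 433992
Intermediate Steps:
Add(q, T) = Add(347309, 86683) = 433992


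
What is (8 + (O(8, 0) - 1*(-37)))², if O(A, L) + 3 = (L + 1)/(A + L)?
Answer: 113569/64 ≈ 1774.5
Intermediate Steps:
O(A, L) = -3 + (1 + L)/(A + L) (O(A, L) = -3 + (L + 1)/(A + L) = -3 + (1 + L)/(A + L))
(8 + (O(8, 0) - 1*(-37)))² = (8 + ((1 - 3*8 - 2*0)/(8 + 0) - 1*(-37)))² = (8 + ((1 - 24 + 0)/8 + 37))² = (8 + ((⅛)*(-23) + 37))² = (8 + (-23/8 + 37))² = (8 + 273/8)² = (337/8)² = 113569/64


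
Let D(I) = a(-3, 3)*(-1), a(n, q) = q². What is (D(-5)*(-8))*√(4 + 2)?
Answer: 72*√6 ≈ 176.36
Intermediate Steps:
D(I) = -9 (D(I) = 3²*(-1) = 9*(-1) = -9)
(D(-5)*(-8))*√(4 + 2) = (-9*(-8))*√(4 + 2) = 72*√6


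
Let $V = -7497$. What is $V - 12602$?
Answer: $-20099$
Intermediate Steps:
$V - 12602 = -7497 - 12602 = -20099$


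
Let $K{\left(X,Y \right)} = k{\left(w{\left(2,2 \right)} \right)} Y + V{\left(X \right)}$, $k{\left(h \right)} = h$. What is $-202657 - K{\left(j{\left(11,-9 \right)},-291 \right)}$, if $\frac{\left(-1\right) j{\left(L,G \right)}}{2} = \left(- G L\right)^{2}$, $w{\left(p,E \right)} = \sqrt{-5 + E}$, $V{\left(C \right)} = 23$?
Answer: $-202680 + 291 i \sqrt{3} \approx -2.0268 \cdot 10^{5} + 504.03 i$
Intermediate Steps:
$j{\left(L,G \right)} = - 2 G^{2} L^{2}$ ($j{\left(L,G \right)} = - 2 \left(- G L\right)^{2} = - 2 G^{2} L^{2}$)
$K{\left(X,Y \right)} = 23 + i Y \sqrt{3}$ ($K{\left(X,Y \right)} = \sqrt{-5 + 2} Y + 23 = \sqrt{-3} Y + 23 = i \sqrt{3} Y + 23 = i Y \sqrt{3} + 23 = 23 + i Y \sqrt{3}$)
$-202657 - K{\left(j{\left(11,-9 \right)},-291 \right)} = -202657 - \left(23 + i \left(-291\right) \sqrt{3}\right) = -202657 - \left(23 - 291 i \sqrt{3}\right) = -202680 + 291 i \sqrt{3}$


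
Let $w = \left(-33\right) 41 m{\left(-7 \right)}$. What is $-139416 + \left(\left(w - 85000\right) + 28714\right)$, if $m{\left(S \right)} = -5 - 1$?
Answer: $-187584$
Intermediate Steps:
$m{\left(S \right)} = -6$ ($m{\left(S \right)} = -5 - 1 = -6$)
$w = 8118$ ($w = \left(-33\right) 41 \left(-6\right) = \left(-1353\right) \left(-6\right) = 8118$)
$-139416 + \left(\left(w - 85000\right) + 28714\right) = -139416 + \left(\left(8118 - 85000\right) + 28714\right) = -139416 + \left(-76882 + 28714\right) = -139416 - 48168 = -187584$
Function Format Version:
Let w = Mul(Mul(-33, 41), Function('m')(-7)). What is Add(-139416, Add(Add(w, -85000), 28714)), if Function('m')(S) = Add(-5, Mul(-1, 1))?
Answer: -187584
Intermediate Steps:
Function('m')(S) = -6 (Function('m')(S) = Add(-5, -1) = -6)
w = 8118 (w = Mul(Mul(-33, 41), -6) = Mul(-1353, -6) = 8118)
Add(-139416, Add(Add(w, -85000), 28714)) = Add(-139416, Add(Add(8118, -85000), 28714)) = Add(-139416, Add(-76882, 28714)) = Add(-139416, -48168) = -187584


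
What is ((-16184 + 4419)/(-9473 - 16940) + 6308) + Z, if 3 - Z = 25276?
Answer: -500910780/26413 ≈ -18965.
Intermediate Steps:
Z = -25273 (Z = 3 - 1*25276 = 3 - 25276 = -25273)
((-16184 + 4419)/(-9473 - 16940) + 6308) + Z = ((-16184 + 4419)/(-9473 - 16940) + 6308) - 25273 = (-11765/(-26413) + 6308) - 25273 = (-11765*(-1/26413) + 6308) - 25273 = (11765/26413 + 6308) - 25273 = 166624969/26413 - 25273 = -500910780/26413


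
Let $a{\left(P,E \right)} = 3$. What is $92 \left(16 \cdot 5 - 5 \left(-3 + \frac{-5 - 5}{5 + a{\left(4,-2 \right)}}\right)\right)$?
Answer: $9315$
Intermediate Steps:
$92 \left(16 \cdot 5 - 5 \left(-3 + \frac{-5 - 5}{5 + a{\left(4,-2 \right)}}\right)\right) = 92 \left(16 \cdot 5 - 5 \left(-3 + \frac{-5 - 5}{5 + 3}\right)\right) = 92 \left(80 - 5 \left(-3 - \frac{10}{8}\right)\right) = 92 \left(80 - 5 \left(-3 - \frac{5}{4}\right)\right) = 92 \left(80 - - \frac{85}{4}\right) = 92 \left(80 + \frac{85}{4}\right) = 92 \cdot \frac{405}{4} = 9315$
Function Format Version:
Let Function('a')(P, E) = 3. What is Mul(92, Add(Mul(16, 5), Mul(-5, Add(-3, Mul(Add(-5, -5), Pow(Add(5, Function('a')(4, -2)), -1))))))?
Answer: 9315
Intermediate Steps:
Mul(92, Add(Mul(16, 5), Mul(-5, Add(-3, Mul(Add(-5, -5), Pow(Add(5, Function('a')(4, -2)), -1)))))) = Mul(92, Add(Mul(16, 5), Mul(-5, Add(-3, Mul(Add(-5, -5), Pow(Add(5, 3), -1)))))) = Mul(92, Add(80, Mul(-5, Add(-3, Mul(-10, Pow(8, -1)))))) = Mul(92, Add(80, Mul(-5, Add(-3, Mul(-10, Rational(1, 8)))))) = Mul(92, Add(80, Mul(-5, Add(-3, Rational(-5, 4))))) = Mul(92, Add(80, Mul(-5, Rational(-17, 4)))) = Mul(92, Add(80, Rational(85, 4))) = Mul(92, Rational(405, 4)) = 9315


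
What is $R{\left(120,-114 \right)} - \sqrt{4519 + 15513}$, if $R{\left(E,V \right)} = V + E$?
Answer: $6 - 8 \sqrt{313} \approx -135.53$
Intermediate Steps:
$R{\left(E,V \right)} = E + V$
$R{\left(120,-114 \right)} - \sqrt{4519 + 15513} = \left(120 - 114\right) - \sqrt{4519 + 15513} = 6 - \sqrt{20032} = 6 - 8 \sqrt{313}$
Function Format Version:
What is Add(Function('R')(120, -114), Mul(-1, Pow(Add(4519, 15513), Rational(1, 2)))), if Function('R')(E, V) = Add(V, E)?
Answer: Add(6, Mul(-8, Pow(313, Rational(1, 2)))) ≈ -135.53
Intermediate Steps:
Function('R')(E, V) = Add(E, V)
Add(Function('R')(120, -114), Mul(-1, Pow(Add(4519, 15513), Rational(1, 2)))) = Add(Add(120, -114), Mul(-1, Pow(Add(4519, 15513), Rational(1, 2)))) = Add(6, Mul(-1, Pow(20032, Rational(1, 2)))) = Add(6, Mul(-1, Mul(8, Pow(313, Rational(1, 2))))) = Add(6, Mul(-8, Pow(313, Rational(1, 2))))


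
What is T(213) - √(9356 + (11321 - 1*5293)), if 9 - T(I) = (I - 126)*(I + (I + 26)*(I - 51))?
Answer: -3386988 - 2*√3846 ≈ -3.3871e+6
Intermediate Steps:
T(I) = 9 - (-126 + I)*(I + (-51 + I)*(26 + I)) (T(I) = 9 - (I - 126)*(I + (I + 26)*(I - 51)) = 9 - (-126 + I)*(I + (26 + I)*(-51 + I)) = 9 - (-126 + I)*(I + (-51 + I)*(26 + I)))
T(213) - √(9356 + (11321 - 1*5293)) = (-167067 - 1*213³ - 1698*213 + 150*213²) - √(9356 + (11321 - 1*5293)) = (-167067 - 1*9663597 - 361674 + 150*45369) - √(9356 + (11321 - 5293)) = (-167067 - 9663597 - 361674 + 6805350) - √(9356 + 6028) = -3386988 - √15384 = -3386988 - 2*√3846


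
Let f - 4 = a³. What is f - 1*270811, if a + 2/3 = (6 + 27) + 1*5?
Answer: -5906861/27 ≈ -2.1877e+5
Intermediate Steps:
a = 112/3 (a = -⅔ + ((6 + 27) + 1*5) = -⅔ + (33 + 5) = -⅔ + 38 = 112/3 ≈ 37.333)
f = 1405036/27 (f = 4 + (112/3)³ = 4 + 1404928/27 = 1405036/27 ≈ 52038.)
f - 1*270811 = 1405036/27 - 1*270811 = 1405036/27 - 270811 = -5906861/27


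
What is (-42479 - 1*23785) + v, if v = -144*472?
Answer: -134232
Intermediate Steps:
v = -67968
(-42479 - 1*23785) + v = (-42479 - 1*23785) - 67968 = (-42479 - 23785) - 67968 = -66264 - 67968 = -134232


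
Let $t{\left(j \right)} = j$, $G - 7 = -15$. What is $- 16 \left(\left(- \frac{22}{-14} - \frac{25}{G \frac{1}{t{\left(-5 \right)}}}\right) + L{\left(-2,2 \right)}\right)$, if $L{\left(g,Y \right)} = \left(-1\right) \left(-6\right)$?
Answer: $\frac{902}{7} \approx 128.86$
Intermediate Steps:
$G = -8$ ($G = 7 - 15 = -8$)
$L{\left(g,Y \right)} = 6$
$- 16 \left(\left(- \frac{22}{-14} - \frac{25}{G \frac{1}{t{\left(-5 \right)}}}\right) + L{\left(-2,2 \right)}\right) = - 16 \left(\left(- \frac{22}{-14} - \frac{25}{\left(-8\right) \frac{1}{-5}}\right) + 6\right) = - 16 \left(\left(\left(-22\right) \left(- \frac{1}{14}\right) - \frac{25}{\left(-8\right) \left(- \frac{1}{5}\right)}\right) + 6\right) = - 16 \left(\left(\frac{11}{7} - \frac{25}{\frac{8}{5}}\right) + 6\right) = - 16 \left(\left(\frac{11}{7} - \frac{125}{8}\right) + 6\right) = - 16 \left(- \frac{787}{56} + 6\right) = \left(-16\right) \left(- \frac{451}{56}\right) = \frac{902}{7}$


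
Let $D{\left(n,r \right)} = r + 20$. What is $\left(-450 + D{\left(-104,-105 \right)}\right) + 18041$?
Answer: $17506$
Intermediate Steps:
$D{\left(n,r \right)} = 20 + r$
$\left(-450 + D{\left(-104,-105 \right)}\right) + 18041 = \left(-450 + \left(20 - 105\right)\right) + 18041 = \left(-450 - 85\right) + 18041 = -535 + 18041 = 17506$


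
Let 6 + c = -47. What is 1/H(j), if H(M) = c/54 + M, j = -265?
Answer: -54/14363 ≈ -0.0037597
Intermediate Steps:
c = -53 (c = -6 - 47 = -53)
H(M) = -53/54 + M
1/H(j) = 1/(-53/54 - 265) = 1/(-14363/54) = -54/14363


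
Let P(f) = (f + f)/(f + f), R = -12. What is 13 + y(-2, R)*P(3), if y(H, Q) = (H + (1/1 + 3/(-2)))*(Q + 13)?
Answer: 21/2 ≈ 10.500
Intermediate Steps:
P(f) = 1 (P(f) = (2*f)/((2*f)) = (2*f)*(1/(2*f)) = 1)
y(H, Q) = (13 + Q)*(-1/2 + H) (y(H, Q) = (H + (1*1 + 3*(-1/2)))*(13 + Q) = (H + (1 - 3/2))*(13 + Q) = (H - 1/2)*(13 + Q) = (-1/2 + H)*(13 + Q) = (13 + Q)*(-1/2 + H))
13 + y(-2, R)*P(3) = 13 + (-13/2 + 13*(-2) - 1/2*(-12) - 2*(-12))*1 = 13 + (-13/2 - 26 + 6 + 24)*1 = 13 - 5/2*1 = 13 - 5/2 = 21/2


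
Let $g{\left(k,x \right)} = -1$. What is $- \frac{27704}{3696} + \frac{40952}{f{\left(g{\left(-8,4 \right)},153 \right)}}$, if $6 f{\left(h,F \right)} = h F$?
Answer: $- \frac{4224029}{2618} \approx -1613.5$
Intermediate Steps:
$f{\left(h,F \right)} = \frac{F h}{6}$ ($f{\left(h,F \right)} = \frac{h F}{6} = \frac{F h}{6}$)
$- \frac{27704}{3696} + \frac{40952}{f{\left(g{\left(-8,4 \right)},153 \right)}} = - \frac{27704}{3696} + \frac{40952}{\frac{1}{6} \cdot 153 \left(-1\right)} = \left(-27704\right) \frac{1}{3696} + \frac{40952}{- \frac{51}{2}} = - \frac{3463}{462} + 40952 \left(- \frac{2}{51}\right) = - \frac{3463}{462} - \frac{81904}{51} = - \frac{4224029}{2618}$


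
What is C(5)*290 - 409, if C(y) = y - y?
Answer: -409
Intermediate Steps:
C(y) = 0
C(5)*290 - 409 = 0*290 - 409 = 0 - 409 = -409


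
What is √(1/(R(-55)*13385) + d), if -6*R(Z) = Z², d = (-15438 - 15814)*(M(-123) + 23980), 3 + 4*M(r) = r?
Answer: 4*I*√25351185893594313535/736175 ≈ 27358.0*I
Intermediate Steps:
M(r) = -¾ + r/4
d = -748438522 (d = (-15438 - 15814)*((-¾ + (¼)*(-123)) + 23980) = -31252*((-¾ - 123/4) + 23980) = -31252*(-63/2 + 23980) = -31252*47897/2 = -748438522)
R(Z) = -Z²/6
√(1/(R(-55)*13385) + d) = √(1/(-⅙*(-55)²*13385) - 748438522) = √((1/13385)/(-⅙*3025) - 748438522) = √((1/13385)/(-3025/6) - 748438522) = √(-6/3025*1/13385 - 748438522) = √(-6/40489625 - 748438522) = √(-30303995091334256/40489625) = 4*I*√25351185893594313535/736175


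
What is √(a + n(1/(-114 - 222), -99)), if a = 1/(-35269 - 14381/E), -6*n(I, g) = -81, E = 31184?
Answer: √27205830041953894/44891546 ≈ 3.6742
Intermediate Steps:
n(I, g) = 27/2 (n(I, g) = -⅙*(-81) = 27/2)
a = -31184/1099842877 (a = 1/(-35269 - 14381/31184) = 1/(-1099842877/31184) = -31184/1099842877 ≈ -2.8353e-5)
√(a + n(1/(-114 - 222), -99)) = √(-31184/1099842877 + 27/2) = √(29695695311/2199685754) = √27205830041953894/44891546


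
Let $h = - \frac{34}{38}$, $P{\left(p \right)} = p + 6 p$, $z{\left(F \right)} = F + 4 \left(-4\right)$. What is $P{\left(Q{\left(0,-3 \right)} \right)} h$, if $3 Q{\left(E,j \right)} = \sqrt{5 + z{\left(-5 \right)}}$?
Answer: $- \frac{476 i}{57} \approx - 8.3509 i$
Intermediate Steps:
$z{\left(F \right)} = -16 + F$ ($z{\left(F \right)} = F - 16 = -16 + F$)
$Q{\left(E,j \right)} = \frac{4 i}{3}$ ($Q{\left(E,j \right)} = \frac{\sqrt{5 - 21}}{3} = \frac{\sqrt{-16}}{3} = \frac{4 i}{3}$)
$P{\left(p \right)} = 7 p$
$h = - \frac{17}{19}$ ($h = \left(-34\right) \frac{1}{38} = - \frac{17}{19} \approx -0.89474$)
$P{\left(Q{\left(0,-3 \right)} \right)} h = 7 \frac{4 i}{3} \left(- \frac{17}{19}\right) = \frac{28 i}{3} \left(- \frac{17}{19}\right) = - \frac{476 i}{57}$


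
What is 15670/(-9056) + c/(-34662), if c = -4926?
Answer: -41545307/26158256 ≈ -1.5882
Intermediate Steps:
15670/(-9056) + c/(-34662) = 15670/(-9056) - 4926/(-34662) = 15670*(-1/9056) - 4926*(-1/34662) = -7835/4528 + 821/5777 = -41545307/26158256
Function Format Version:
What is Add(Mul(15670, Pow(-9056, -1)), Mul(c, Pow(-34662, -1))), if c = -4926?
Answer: Rational(-41545307, 26158256) ≈ -1.5882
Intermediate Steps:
Add(Mul(15670, Pow(-9056, -1)), Mul(c, Pow(-34662, -1))) = Add(Mul(15670, Pow(-9056, -1)), Mul(-4926, Pow(-34662, -1))) = Add(Mul(15670, Rational(-1, 9056)), Mul(-4926, Rational(-1, 34662))) = Add(Rational(-7835, 4528), Rational(821, 5777)) = Rational(-41545307, 26158256)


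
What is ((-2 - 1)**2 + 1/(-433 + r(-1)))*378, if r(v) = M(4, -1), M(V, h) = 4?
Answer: 486360/143 ≈ 3401.1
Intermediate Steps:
r(v) = 4
((-2 - 1)**2 + 1/(-433 + r(-1)))*378 = ((-2 - 1)**2 + 1/(-433 + 4))*378 = ((-3)**2 + 1/(-429))*378 = (9 - 1/429)*378 = (3860/429)*378 = 486360/143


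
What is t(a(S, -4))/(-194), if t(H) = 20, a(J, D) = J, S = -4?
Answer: -10/97 ≈ -0.10309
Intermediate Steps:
t(a(S, -4))/(-194) = 20/(-194) = 20*(-1/194) = -10/97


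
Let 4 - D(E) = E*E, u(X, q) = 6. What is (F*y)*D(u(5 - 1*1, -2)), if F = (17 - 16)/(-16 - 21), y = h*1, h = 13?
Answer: 416/37 ≈ 11.243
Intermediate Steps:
D(E) = 4 - E² (D(E) = 4 - E*E = 4 - E²)
y = 13 (y = 13*1 = 13)
F = -1/37 (F = 1/(-37) = 1*(-1/37) = -1/37 ≈ -0.027027)
(F*y)*D(u(5 - 1*1, -2)) = (-1/37*13)*(4 - 1*6²) = -13*(4 - 1*36)/37 = -13*(4 - 36)/37 = -13/37*(-32) = 416/37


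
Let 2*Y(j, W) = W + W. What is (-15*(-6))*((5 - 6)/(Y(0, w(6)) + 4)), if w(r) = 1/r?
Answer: -108/5 ≈ -21.600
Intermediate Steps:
Y(j, W) = W (Y(j, W) = (W + W)/2 = (2*W)/2 = W)
(-15*(-6))*((5 - 6)/(Y(0, w(6)) + 4)) = (-15*(-6))*((5 - 6)/(1/6 + 4)) = 90*(-1/(1/6 + 4)) = 90*(-1/25/6) = 90*(-1*6/25) = 90*(-6/25) = -108/5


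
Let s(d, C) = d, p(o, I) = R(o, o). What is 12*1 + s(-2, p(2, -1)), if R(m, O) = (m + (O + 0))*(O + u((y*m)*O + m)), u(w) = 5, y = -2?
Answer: 10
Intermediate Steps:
R(m, O) = (5 + O)*(O + m) (R(m, O) = (m + (O + 0))*(O + 5) = (m + O)*(5 + O) = (O + m)*(5 + O) = (5 + O)*(O + m))
p(o, I) = 2*o**2 + 10*o (p(o, I) = o**2 + 5*o + 5*o + o*o = o**2 + 5*o + 5*o + o**2 = 2*o**2 + 10*o)
12*1 + s(-2, p(2, -1)) = 12*1 - 2 = 12 - 2 = 10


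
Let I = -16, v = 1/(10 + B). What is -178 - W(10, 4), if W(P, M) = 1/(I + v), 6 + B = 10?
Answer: -39680/223 ≈ -177.94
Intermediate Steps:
B = 4 (B = -6 + 10 = 4)
v = 1/14 (v = 1/(10 + 4) = 1/14 ≈ 0.071429)
W(P, M) = -14/223 (W(P, M) = 1/(-16 + 1/14) = 1/(-223/14) = -14/223)
-178 - W(10, 4) = -178 - 1*(-14/223) = -178 + 14/223 = -39680/223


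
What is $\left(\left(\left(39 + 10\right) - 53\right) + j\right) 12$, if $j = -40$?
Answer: $-528$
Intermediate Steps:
$\left(\left(\left(39 + 10\right) - 53\right) + j\right) 12 = \left(\left(\left(39 + 10\right) - 53\right) - 40\right) 12 = \left(\left(49 - 53\right) - 40\right) 12 = \left(-4 - 40\right) 12 = \left(-44\right) 12 = -528$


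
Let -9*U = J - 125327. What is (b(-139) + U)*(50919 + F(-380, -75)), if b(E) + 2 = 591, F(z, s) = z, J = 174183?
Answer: -2201226145/9 ≈ -2.4458e+8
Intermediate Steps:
U = -48856/9 (U = -(174183 - 125327)/9 = -⅑*48856 = -48856/9 ≈ -5428.4)
b(E) = 589 (b(E) = -2 + 591 = 589)
(b(-139) + U)*(50919 + F(-380, -75)) = (589 - 48856/9)*(50919 - 380) = -43555/9*50539 = -2201226145/9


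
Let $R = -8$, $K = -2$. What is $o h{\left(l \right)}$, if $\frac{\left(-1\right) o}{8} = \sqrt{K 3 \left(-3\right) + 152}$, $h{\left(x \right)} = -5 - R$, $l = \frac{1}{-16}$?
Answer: $- 24 \sqrt{170} \approx -312.92$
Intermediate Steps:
$l = - \frac{1}{16} \approx -0.0625$
$h{\left(x \right)} = 3$ ($h{\left(x \right)} = -5 - -8 = -5 + 8 = 3$)
$o = - 8 \sqrt{170}$ ($o = - 8 \sqrt{\left(-2\right) 3 \left(-3\right) + 152} = - 8 \sqrt{\left(-6\right) \left(-3\right) + 152} = - 8 \sqrt{18 + 152} = - 8 \sqrt{170} \approx -104.31$)
$o h{\left(l \right)} = - 8 \sqrt{170} \cdot 3 = - 24 \sqrt{170}$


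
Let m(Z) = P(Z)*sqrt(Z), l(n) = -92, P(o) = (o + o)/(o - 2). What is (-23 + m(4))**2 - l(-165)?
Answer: 317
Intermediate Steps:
P(o) = 2*o/(-2 + o) (P(o) = (2*o)/(-2 + o) = 2*o/(-2 + o))
m(Z) = 2*Z**(3/2)/(-2 + Z) (m(Z) = (2*Z/(-2 + Z))*sqrt(Z) = 2*Z**(3/2)/(-2 + Z))
(-23 + m(4))**2 - l(-165) = (-23 + 2*4**(3/2)/(-2 + 4))**2 - 1*(-92) = (-23 + 2*8/2)**2 + 92 = (-23 + 2*8*(1/2))**2 + 92 = (-23 + 8)**2 + 92 = (-15)**2 + 92 = 225 + 92 = 317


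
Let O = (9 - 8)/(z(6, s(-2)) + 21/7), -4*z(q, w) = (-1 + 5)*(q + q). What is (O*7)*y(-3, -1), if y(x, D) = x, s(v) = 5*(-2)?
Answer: 7/3 ≈ 2.3333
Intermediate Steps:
s(v) = -10
z(q, w) = -2*q (z(q, w) = -(-1 + 5)*(q + q)/4 = -2*q)
O = -1/9 (O = (9 - 8)/(-2*6 + 21/7) = 1/(-12 + 21*(1/7)) = 1/(-12 + 3) = 1/(-9) = 1*(-1/9) = -1/9 ≈ -0.11111)
(O*7)*y(-3, -1) = -1/9*7*(-3) = -7/9*(-3) = 7/3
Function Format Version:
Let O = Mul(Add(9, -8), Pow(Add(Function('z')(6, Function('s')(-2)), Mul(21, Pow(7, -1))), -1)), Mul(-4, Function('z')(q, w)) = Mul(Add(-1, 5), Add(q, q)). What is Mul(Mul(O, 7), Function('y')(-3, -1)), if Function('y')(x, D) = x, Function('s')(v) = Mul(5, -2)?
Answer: Rational(7, 3) ≈ 2.3333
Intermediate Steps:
Function('s')(v) = -10
Function('z')(q, w) = Mul(-2, q) (Function('z')(q, w) = Mul(Rational(-1, 4), Mul(Add(-1, 5), Add(q, q))) = Mul(Rational(-1, 4), Mul(4, Mul(2, q))) = Mul(Rational(-1, 4), Mul(8, q)) = Mul(-2, q))
O = Rational(-1, 9) (O = Mul(Add(9, -8), Pow(Add(Mul(-2, 6), Mul(21, Pow(7, -1))), -1)) = Mul(1, Pow(Add(-12, Mul(21, Rational(1, 7))), -1)) = Mul(1, Pow(Add(-12, 3), -1)) = Mul(1, Pow(-9, -1)) = Mul(1, Rational(-1, 9)) = Rational(-1, 9) ≈ -0.11111)
Mul(Mul(O, 7), Function('y')(-3, -1)) = Mul(Mul(Rational(-1, 9), 7), -3) = Mul(Rational(-7, 9), -3) = Rational(7, 3)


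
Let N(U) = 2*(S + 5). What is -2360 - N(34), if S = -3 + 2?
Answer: -2368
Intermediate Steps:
S = -1
N(U) = 8 (N(U) = 2*(-1 + 5) = 2*4 = 8)
-2360 - N(34) = -2360 - 1*8 = -2360 - 8 = -2368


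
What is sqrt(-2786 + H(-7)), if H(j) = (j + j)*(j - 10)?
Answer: 14*I*sqrt(13) ≈ 50.478*I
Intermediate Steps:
H(j) = 2*j*(-10 + j) (H(j) = (2*j)*(-10 + j) = 2*j*(-10 + j))
sqrt(-2786 + H(-7)) = sqrt(-2786 + 2*(-7)*(-10 - 7)) = sqrt(-2786 + 2*(-7)*(-17)) = sqrt(-2786 + 238) = sqrt(-2548) = 14*I*sqrt(13)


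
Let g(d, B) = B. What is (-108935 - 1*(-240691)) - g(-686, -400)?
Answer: 132156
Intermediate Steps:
(-108935 - 1*(-240691)) - g(-686, -400) = (-108935 - 1*(-240691)) - 1*(-400) = (-108935 + 240691) + 400 = 131756 + 400 = 132156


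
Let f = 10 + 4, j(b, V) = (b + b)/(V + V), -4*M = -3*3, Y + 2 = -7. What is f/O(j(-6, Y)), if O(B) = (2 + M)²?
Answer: 224/289 ≈ 0.77509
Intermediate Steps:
Y = -9 (Y = -2 - 7 = -9)
M = 9/4 (M = -(-3)*3/4 = -¼*(-9) = 9/4 ≈ 2.2500)
j(b, V) = b/V (j(b, V) = (2*b)/((2*V)) = (2*b)*(1/(2*V)) = b/V)
O(B) = 289/16 (O(B) = (2 + 9/4)² = (17/4)² = 289/16)
f = 14
f/O(j(-6, Y)) = 14/(289/16) = 14*(16/289) = 224/289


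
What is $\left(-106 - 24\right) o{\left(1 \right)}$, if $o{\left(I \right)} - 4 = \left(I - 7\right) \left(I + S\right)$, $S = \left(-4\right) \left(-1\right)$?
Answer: $3380$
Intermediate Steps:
$S = 4$
$o{\left(I \right)} = 4 + \left(-7 + I\right) \left(4 + I\right)$ ($o{\left(I \right)} = 4 + \left(I - 7\right) \left(I + 4\right) = 4 + \left(-7 + I\right) \left(4 + I\right)$)
$\left(-106 - 24\right) o{\left(1 \right)} = \left(-106 - 24\right) \left(-24 + 1^{2} - 3\right) = - 130 \left(-24 + 1 - 3\right) = \left(-130\right) \left(-26\right) = 3380$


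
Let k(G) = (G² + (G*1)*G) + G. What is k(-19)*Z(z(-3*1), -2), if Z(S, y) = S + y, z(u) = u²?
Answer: 4921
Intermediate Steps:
k(G) = G + 2*G² (k(G) = (G² + G*G) + G = (G² + G²) + G = 2*G² + G = G + 2*G²)
k(-19)*Z(z(-3*1), -2) = (-19*(1 + 2*(-19)))*((-3*1)² - 2) = (-19*(1 - 38))*((-3)² - 2) = (-19*(-37))*(9 - 2) = 703*7 = 4921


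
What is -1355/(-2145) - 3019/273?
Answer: -31312/3003 ≈ -10.427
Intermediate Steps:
-1355/(-2145) - 3019/273 = -1355*(-1/2145) - 3019*1/273 = 271/429 - 3019/273 = -31312/3003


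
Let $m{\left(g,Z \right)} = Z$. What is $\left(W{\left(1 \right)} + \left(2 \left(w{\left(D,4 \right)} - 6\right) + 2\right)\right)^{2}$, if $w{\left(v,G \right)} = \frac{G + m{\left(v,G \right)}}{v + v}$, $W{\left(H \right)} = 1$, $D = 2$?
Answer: $25$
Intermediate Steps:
$w{\left(v,G \right)} = \frac{G}{v}$ ($w{\left(v,G \right)} = \frac{G + G}{v + v} = \frac{2 G}{2 v} = 2 G \frac{1}{2 v} = \frac{G}{v}$)
$\left(W{\left(1 \right)} + \left(2 \left(w{\left(D,4 \right)} - 6\right) + 2\right)\right)^{2} = \left(1 + \left(2 \left(\frac{4}{2} - 6\right) + 2\right)\right)^{2} = \left(1 + \left(2 \left(4 \cdot \frac{1}{2} - 6\right) + 2\right)\right)^{2} = \left(1 + \left(2 \left(2 - 6\right) + 2\right)\right)^{2} = \left(1 + \left(2 \left(-4\right) + 2\right)\right)^{2} = \left(1 + \left(-8 + 2\right)\right)^{2} = \left(1 - 6\right)^{2} = \left(-5\right)^{2} = 25$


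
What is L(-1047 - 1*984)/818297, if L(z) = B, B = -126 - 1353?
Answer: -1479/818297 ≈ -0.0018074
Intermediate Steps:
B = -1479
L(z) = -1479
L(-1047 - 1*984)/818297 = -1479/818297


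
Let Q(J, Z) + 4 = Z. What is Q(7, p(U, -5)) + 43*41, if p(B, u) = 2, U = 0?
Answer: 1761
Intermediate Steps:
Q(J, Z) = -4 + Z
Q(7, p(U, -5)) + 43*41 = (-4 + 2) + 43*41 = -2 + 1763 = 1761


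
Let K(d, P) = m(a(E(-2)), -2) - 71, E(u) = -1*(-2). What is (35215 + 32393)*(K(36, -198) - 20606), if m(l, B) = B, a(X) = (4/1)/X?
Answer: -1398065832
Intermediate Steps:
E(u) = 2
a(X) = 4/X (a(X) = (4*1)/X = 4/X)
K(d, P) = -73 (K(d, P) = -2 - 71 = -73)
(35215 + 32393)*(K(36, -198) - 20606) = (35215 + 32393)*(-73 - 20606) = 67608*(-20679) = -1398065832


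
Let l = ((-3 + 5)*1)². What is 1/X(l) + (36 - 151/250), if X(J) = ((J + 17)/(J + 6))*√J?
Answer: 187079/5250 ≈ 35.634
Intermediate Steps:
l = 4 (l = (2*1)² = 2² = 4)
X(J) = √J*(17 + J)/(6 + J) (X(J) = ((17 + J)/(6 + J))*√J = √J*(17 + J)/(6 + J))
1/X(l) + (36 - 151/250) = 1/(√4*(17 + 4)/(6 + 4)) + (36 - 151/250) = 1/(2*21/10) + (36 - 151/250) = 1/(2*(⅒)*21) + (36 - 1*151/250) = 1/(21/5) + (36 - 151/250) = 5/21 + 8849/250 = 187079/5250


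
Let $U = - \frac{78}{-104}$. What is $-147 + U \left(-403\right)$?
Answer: $- \frac{1797}{4} \approx -449.25$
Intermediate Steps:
$U = \frac{3}{4}$ ($U = \left(-78\right) \left(- \frac{1}{104}\right) = \frac{3}{4} \approx 0.75$)
$-147 + U \left(-403\right) = -147 + \frac{3}{4} \left(-403\right) = -147 - \frac{1209}{4} = - \frac{1797}{4}$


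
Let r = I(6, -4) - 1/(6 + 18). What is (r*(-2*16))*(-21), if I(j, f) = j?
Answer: 4004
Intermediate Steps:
r = 143/24 (r = 6 - 1/(6 + 18) = 6 - 1/24 = 143/24 ≈ 5.9583)
(r*(-2*16))*(-21) = (143*(-2*16)/24)*(-21) = ((143/24)*(-32))*(-21) = -572/3*(-21) = 4004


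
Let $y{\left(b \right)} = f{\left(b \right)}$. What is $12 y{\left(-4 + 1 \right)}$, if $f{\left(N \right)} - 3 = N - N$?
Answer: $36$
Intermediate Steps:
$f{\left(N \right)} = 3$ ($f{\left(N \right)} = 3 + \left(N - N\right) = 3 + 0 = 3$)
$y{\left(b \right)} = 3$
$12 y{\left(-4 + 1 \right)} = 12 \cdot 3 = 36$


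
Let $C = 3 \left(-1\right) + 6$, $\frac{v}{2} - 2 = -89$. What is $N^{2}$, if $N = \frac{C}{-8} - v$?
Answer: $\frac{1929321}{64} \approx 30146.0$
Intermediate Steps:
$v = -174$ ($v = 4 + 2 \left(-89\right) = 4 - 178 = -174$)
$C = 3$ ($C = -3 + 6 = 3$)
$N = \frac{1389}{8}$ ($N = \frac{3}{-8} - -174 = 3 \left(- \frac{1}{8}\right) + 174 = - \frac{3}{8} + 174 = \frac{1389}{8} \approx 173.63$)
$N^{2} = \left(\frac{1389}{8}\right)^{2} = \frac{1929321}{64}$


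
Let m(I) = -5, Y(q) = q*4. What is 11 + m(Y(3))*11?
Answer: -44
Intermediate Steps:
Y(q) = 4*q
11 + m(Y(3))*11 = 11 - 5*11 = 11 - 55 = -44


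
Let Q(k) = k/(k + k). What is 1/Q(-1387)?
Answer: 2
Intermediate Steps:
Q(k) = ½ (Q(k) = k/((2*k)) = (1/(2*k))*k = ½)
1/Q(-1387) = 1/(½) = 2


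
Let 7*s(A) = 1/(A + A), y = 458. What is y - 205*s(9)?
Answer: 57503/126 ≈ 456.37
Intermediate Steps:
s(A) = 1/(14*A) (s(A) = 1/(7*(A + A)) = 1/(7*((2*A))) = (1/(2*A))/7 = 1/(14*A))
y - 205*s(9) = 458 - 205/(14*9) = 458 - 205*1/126 = 458 - 205/126 = 57503/126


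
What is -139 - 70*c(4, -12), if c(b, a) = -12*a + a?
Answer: -9379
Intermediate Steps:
c(b, a) = -11*a
-139 - 70*c(4, -12) = -139 - (-770)*(-12) = -139 - 70*132 = -139 - 9240 = -9379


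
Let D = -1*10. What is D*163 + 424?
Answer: -1206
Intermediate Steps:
D = -10
D*163 + 424 = -10*163 + 424 = -1630 + 424 = -1206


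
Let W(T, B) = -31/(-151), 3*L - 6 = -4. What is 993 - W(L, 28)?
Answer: 149912/151 ≈ 992.79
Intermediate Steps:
L = 2/3 (L = 2 + (1/3)*(-4) = 2 - 4/3 = 2/3 ≈ 0.66667)
W(T, B) = 31/151 (W(T, B) = -31*(-1/151) = 31/151)
993 - W(L, 28) = 993 - 1*31/151 = 993 - 31/151 = 149912/151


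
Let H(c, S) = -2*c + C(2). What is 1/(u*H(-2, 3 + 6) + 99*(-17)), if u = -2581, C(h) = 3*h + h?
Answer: -1/32655 ≈ -3.0623e-5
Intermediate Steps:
C(h) = 4*h
H(c, S) = 8 - 2*c (H(c, S) = -2*c + 4*2 = -2*c + 8 = 8 - 2*c)
1/(u*H(-2, 3 + 6) + 99*(-17)) = 1/(-2581*(8 - 2*(-2)) + 99*(-17)) = 1/(-2581*(8 + 4) - 1683) = 1/(-2581*12 - 1683) = 1/(-30972 - 1683) = 1/(-32655) = -1/32655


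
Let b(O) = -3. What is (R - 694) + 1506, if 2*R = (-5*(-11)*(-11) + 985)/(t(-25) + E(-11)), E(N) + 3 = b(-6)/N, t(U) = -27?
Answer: 263434/327 ≈ 805.61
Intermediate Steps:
E(N) = -3 - 3/N
R = -2090/327 (R = ((-5*(-11)*(-11) + 985)/(-27 + (-3 - 3/(-11))))/2 = ((55*(-11) + 985)/(-27 + (-3 - 3*(-1/11))))/2 = ((-605 + 985)/(-27 + (-3 + 3/11)))/2 = (380/(-27 - 30/11))/2 = (380/(-327/11))/2 = (380*(-11/327))/2 = (1/2)*(-4180/327) = -2090/327 ≈ -6.3914)
(R - 694) + 1506 = (-2090/327 - 694) + 1506 = -229028/327 + 1506 = 263434/327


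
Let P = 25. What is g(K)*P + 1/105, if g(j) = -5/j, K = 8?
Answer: -13117/840 ≈ -15.615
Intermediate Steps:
g(K)*P + 1/105 = -5/8*25 + 1/105 = -125/8 + 1/105 = -13117/840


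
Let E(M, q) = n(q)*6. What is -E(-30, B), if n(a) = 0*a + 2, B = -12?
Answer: -12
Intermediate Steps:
n(a) = 2 (n(a) = 0 + 2 = 2)
E(M, q) = 12 (E(M, q) = 2*6 = 12)
-E(-30, B) = -1*12 = -12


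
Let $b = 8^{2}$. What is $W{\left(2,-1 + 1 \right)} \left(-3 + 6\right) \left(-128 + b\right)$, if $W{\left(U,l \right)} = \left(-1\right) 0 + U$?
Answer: $-384$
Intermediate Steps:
$b = 64$
$W{\left(U,l \right)} = U$ ($W{\left(U,l \right)} = 0 + U = U$)
$W{\left(2,-1 + 1 \right)} \left(-3 + 6\right) \left(-128 + b\right) = 2 \left(-3 + 6\right) \left(-128 + 64\right) = 2 \cdot 3 \left(-64\right) = 6 \left(-64\right) = -384$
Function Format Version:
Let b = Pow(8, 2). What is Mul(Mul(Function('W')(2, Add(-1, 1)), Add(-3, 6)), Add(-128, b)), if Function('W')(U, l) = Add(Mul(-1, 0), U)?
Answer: -384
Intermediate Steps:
b = 64
Function('W')(U, l) = U (Function('W')(U, l) = Add(0, U) = U)
Mul(Mul(Function('W')(2, Add(-1, 1)), Add(-3, 6)), Add(-128, b)) = Mul(Mul(2, Add(-3, 6)), Add(-128, 64)) = Mul(Mul(2, 3), -64) = Mul(6, -64) = -384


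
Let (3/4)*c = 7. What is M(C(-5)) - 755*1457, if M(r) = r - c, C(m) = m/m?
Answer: -3300130/3 ≈ -1.1000e+6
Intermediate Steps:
c = 28/3 (c = (4/3)*7 = 28/3 ≈ 9.3333)
C(m) = 1
M(r) = -28/3 + r (M(r) = r - 1*28/3 = r - 28/3 = -28/3 + r)
M(C(-5)) - 755*1457 = (-28/3 + 1) - 755*1457 = -25/3 - 1100035 = -3300130/3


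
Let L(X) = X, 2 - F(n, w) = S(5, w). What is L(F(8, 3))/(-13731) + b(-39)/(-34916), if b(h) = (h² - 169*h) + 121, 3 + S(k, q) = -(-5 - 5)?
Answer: -112872743/479431596 ≈ -0.23543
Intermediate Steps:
S(k, q) = 7 (S(k, q) = -3 - (-5 - 5) = -3 - 1*(-10) = -3 + 10 = 7)
b(h) = 121 + h² - 169*h
F(n, w) = -5 (F(n, w) = 2 - 1*7 = 2 - 7 = -5)
L(F(8, 3))/(-13731) + b(-39)/(-34916) = -5/(-13731) + (121 + (-39)² - 169*(-39))/(-34916) = -5*(-1/13731) + (121 + 1521 + 6591)*(-1/34916) = 5/13731 + 8233*(-1/34916) = 5/13731 - 8233/34916 = -112872743/479431596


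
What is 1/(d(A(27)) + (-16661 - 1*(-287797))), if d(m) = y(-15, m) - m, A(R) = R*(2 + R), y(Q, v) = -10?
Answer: 1/270343 ≈ 3.6990e-6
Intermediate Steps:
d(m) = -10 - m
1/(d(A(27)) + (-16661 - 1*(-287797))) = 1/((-10 - 27*(2 + 27)) + (-16661 - 1*(-287797))) = 1/((-10 - 27*29) + (-16661 + 287797)) = 1/((-10 - 1*783) + 271136) = 1/((-10 - 783) + 271136) = 1/(-793 + 271136) = 1/270343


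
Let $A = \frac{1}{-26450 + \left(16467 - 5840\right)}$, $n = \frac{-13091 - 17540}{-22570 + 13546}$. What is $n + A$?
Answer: $\frac{484665289}{142786752} \approx 3.3943$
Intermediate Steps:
$n = \frac{30631}{9024}$ ($n = - \frac{30631}{-9024} = \left(-30631\right) \left(- \frac{1}{9024}\right) = \frac{30631}{9024} \approx 3.3944$)
$A = - \frac{1}{15823}$ ($A = \frac{1}{-26450 + \left(16467 - 5840\right)} = \frac{1}{-26450 + 10627} = \frac{1}{-15823} = - \frac{1}{15823} \approx -6.3199 \cdot 10^{-5}$)
$n + A = \frac{30631}{9024} - \frac{1}{15823} = \frac{484665289}{142786752}$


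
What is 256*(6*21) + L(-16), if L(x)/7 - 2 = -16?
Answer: 32158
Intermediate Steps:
L(x) = -98 (L(x) = 14 + 7*(-16) = 14 - 112 = -98)
256*(6*21) + L(-16) = 256*(6*21) - 98 = 256*126 - 98 = 32256 - 98 = 32158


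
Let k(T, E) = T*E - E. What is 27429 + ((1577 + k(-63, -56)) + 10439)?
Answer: 43029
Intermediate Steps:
k(T, E) = -E + E*T (k(T, E) = E*T - E = -E + E*T)
27429 + ((1577 + k(-63, -56)) + 10439) = 27429 + ((1577 - 56*(-1 - 63)) + 10439) = 27429 + ((1577 - 56*(-64)) + 10439) = 27429 + ((1577 + 3584) + 10439) = 27429 + (5161 + 10439) = 27429 + 15600 = 43029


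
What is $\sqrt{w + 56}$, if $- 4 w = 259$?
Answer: $\frac{i \sqrt{35}}{2} \approx 2.958 i$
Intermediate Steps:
$w = - \frac{259}{4}$ ($w = \left(- \frac{1}{4}\right) 259 = - \frac{259}{4} \approx -64.75$)
$\sqrt{w + 56} = \sqrt{- \frac{259}{4} + 56} = \sqrt{- \frac{35}{4}} = \frac{i \sqrt{35}}{2}$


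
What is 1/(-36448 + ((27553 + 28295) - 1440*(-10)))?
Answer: 1/33800 ≈ 2.9586e-5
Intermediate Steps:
1/(-36448 + ((27553 + 28295) - 1440*(-10))) = 1/(-36448 + (55848 + 14400)) = 1/(-36448 + 70248) = 1/33800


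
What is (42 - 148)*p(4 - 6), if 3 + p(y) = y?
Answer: 530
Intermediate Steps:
p(y) = -3 + y
(42 - 148)*p(4 - 6) = (42 - 148)*(-3 + (4 - 6)) = -106*(-3 - 2) = -106*(-5) = 530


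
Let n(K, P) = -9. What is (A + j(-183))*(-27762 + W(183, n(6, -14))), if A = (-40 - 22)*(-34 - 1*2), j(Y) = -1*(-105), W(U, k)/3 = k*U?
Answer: -76426911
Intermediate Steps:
W(U, k) = 3*U*k (W(U, k) = 3*(k*U) = 3*(U*k) = 3*U*k)
j(Y) = 105
A = 2232 (A = -62*(-34 - 2) = -62*(-36) = 2232)
(A + j(-183))*(-27762 + W(183, n(6, -14))) = (2232 + 105)*(-27762 + 3*183*(-9)) = 2337*(-27762 - 4941) = 2337*(-32703) = -76426911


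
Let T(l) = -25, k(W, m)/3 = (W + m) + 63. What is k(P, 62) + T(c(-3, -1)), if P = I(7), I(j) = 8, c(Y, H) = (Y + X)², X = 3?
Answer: 374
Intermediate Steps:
c(Y, H) = (3 + Y)² (c(Y, H) = (Y + 3)² = (3 + Y)²)
P = 8
k(W, m) = 189 + 3*W + 3*m (k(W, m) = 3*((W + m) + 63) = 3*(63 + W + m) = 189 + 3*W + 3*m)
k(P, 62) + T(c(-3, -1)) = (189 + 3*8 + 3*62) - 25 = (189 + 24 + 186) - 25 = 399 - 25 = 374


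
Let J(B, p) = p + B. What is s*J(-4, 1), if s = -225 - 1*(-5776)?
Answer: -16653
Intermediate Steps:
J(B, p) = B + p
s = 5551 (s = -225 + 5776 = 5551)
s*J(-4, 1) = 5551*(-4 + 1) = 5551*(-3) = -16653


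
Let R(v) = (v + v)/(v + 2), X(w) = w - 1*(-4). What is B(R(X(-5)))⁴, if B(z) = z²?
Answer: 256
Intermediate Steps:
X(w) = 4 + w (X(w) = w + 4 = 4 + w)
R(v) = 2*v/(2 + v) (R(v) = (2*v)/(2 + v) = 2*v/(2 + v))
B(R(X(-5)))⁴ = ((2*(4 - 5)/(2 + (4 - 5)))²)⁴ = ((2*(-1)/(2 - 1))²)⁴ = ((2*(-1)/1)²)⁴ = ((2*(-1)*1)²)⁴ = ((-2)²)⁴ = 4⁴ = 256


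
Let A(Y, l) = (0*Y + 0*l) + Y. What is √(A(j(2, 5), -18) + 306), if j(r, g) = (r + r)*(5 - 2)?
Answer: √318 ≈ 17.833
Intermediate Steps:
j(r, g) = 6*r (j(r, g) = (2*r)*3 = 6*r)
A(Y, l) = Y (A(Y, l) = (0 + 0) + Y = 0 + Y = Y)
√(A(j(2, 5), -18) + 306) = √(6*2 + 306) = √(12 + 306) = √318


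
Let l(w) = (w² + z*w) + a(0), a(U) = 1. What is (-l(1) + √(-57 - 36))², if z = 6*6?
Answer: (38 - I*√93)² ≈ 1351.0 - 732.92*I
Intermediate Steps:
z = 36
l(w) = 1 + w² + 36*w (l(w) = (w² + 36*w) + 1 = 1 + w² + 36*w)
(-l(1) + √(-57 - 36))² = (-(1 + 1² + 36*1) + √(-57 - 36))² = (-(1 + 1 + 36) + √(-93))² = (-1*38 + I*√93)² = (-38 + I*√93)²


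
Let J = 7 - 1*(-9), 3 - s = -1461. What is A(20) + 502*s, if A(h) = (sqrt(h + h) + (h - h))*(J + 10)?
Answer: 734928 + 52*sqrt(10) ≈ 7.3509e+5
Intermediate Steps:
s = 1464 (s = 3 - 1*(-1461) = 3 + 1461 = 1464)
J = 16 (J = 7 + 9 = 16)
A(h) = 26*sqrt(2)*sqrt(h) (A(h) = (sqrt(h + h) + (h - h))*(16 + 10) = (sqrt(2*h) + 0)*26 = (sqrt(2)*sqrt(h) + 0)*26 = (sqrt(2)*sqrt(h))*26 = 26*sqrt(2)*sqrt(h))
A(20) + 502*s = 26*sqrt(2)*sqrt(20) + 502*1464 = 26*sqrt(2)*(2*sqrt(5)) + 734928 = 52*sqrt(10) + 734928 = 734928 + 52*sqrt(10)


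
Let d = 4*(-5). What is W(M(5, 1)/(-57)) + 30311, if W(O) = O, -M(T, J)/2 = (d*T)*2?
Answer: 1727327/57 ≈ 30304.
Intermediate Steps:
d = -20
M(T, J) = 80*T (M(T, J) = -2*(-20*T)*2 = -(-80)*T = 80*T)
W(M(5, 1)/(-57)) + 30311 = (80*5)/(-57) + 30311 = 400*(-1/57) + 30311 = -400/57 + 30311 = 1727327/57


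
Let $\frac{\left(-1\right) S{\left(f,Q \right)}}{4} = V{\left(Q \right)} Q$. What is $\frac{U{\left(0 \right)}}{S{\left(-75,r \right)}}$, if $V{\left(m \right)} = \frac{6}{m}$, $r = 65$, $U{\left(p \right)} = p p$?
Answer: $0$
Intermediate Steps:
$U{\left(p \right)} = p^{2}$
$S{\left(f,Q \right)} = -24$ ($S{\left(f,Q \right)} = - 4 \frac{6}{Q} Q = \left(-4\right) 6 = -24$)
$\frac{U{\left(0 \right)}}{S{\left(-75,r \right)}} = \frac{0^{2}}{-24} = 0 \left(- \frac{1}{24}\right) = 0$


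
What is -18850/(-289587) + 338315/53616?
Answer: 10998031945/1725166288 ≈ 6.3751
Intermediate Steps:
-18850/(-289587) + 338315/53616 = -18850*(-1/289587) + 338315*(1/53616) = 18850/289587 + 338315/53616 = 10998031945/1725166288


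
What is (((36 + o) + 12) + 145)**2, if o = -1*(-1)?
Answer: 37636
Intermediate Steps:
o = 1
(((36 + o) + 12) + 145)**2 = (((36 + 1) + 12) + 145)**2 = ((37 + 12) + 145)**2 = (49 + 145)**2 = 194**2 = 37636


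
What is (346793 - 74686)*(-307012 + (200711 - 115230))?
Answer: -60280135817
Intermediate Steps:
(346793 - 74686)*(-307012 + (200711 - 115230)) = 272107*(-307012 + 85481) = 272107*(-221531) = -60280135817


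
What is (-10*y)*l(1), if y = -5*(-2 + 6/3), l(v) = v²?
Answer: 0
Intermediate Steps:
y = 0 (y = -5*(-2 + 6*(⅓)) = -5*(-2 + 2) = -5*0 = 0)
(-10*y)*l(1) = -10*0*1² = 0*1 = 0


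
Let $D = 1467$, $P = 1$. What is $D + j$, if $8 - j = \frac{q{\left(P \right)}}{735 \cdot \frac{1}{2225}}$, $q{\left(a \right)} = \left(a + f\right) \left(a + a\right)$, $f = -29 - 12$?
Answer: $\frac{252425}{147} \approx 1717.2$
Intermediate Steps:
$f = -41$ ($f = -29 - 12 = -41$)
$q{\left(a \right)} = 2 a \left(-41 + a\right)$ ($q{\left(a \right)} = \left(a - 41\right) \left(a + a\right) = \left(-41 + a\right) 2 a = 2 a \left(-41 + a\right)$)
$j = \frac{36776}{147}$ ($j = 8 - \frac{2 \cdot 1 \left(-41 + 1\right)}{735 \cdot \frac{1}{2225}} = 8 - \frac{2 \cdot 1 \left(-40\right)}{735 \cdot \frac{1}{2225}} = 8 - - \frac{80}{\frac{147}{445}} = 8 - \left(-80\right) \frac{445}{147} = 8 - - \frac{35600}{147} = 8 + \frac{35600}{147} = \frac{36776}{147} \approx 250.18$)
$D + j = 1467 + \frac{36776}{147} = \frac{252425}{147}$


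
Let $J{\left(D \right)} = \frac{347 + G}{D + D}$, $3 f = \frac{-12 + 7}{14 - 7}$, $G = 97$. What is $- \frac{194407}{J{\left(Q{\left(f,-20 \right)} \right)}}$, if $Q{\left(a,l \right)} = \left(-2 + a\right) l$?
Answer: $- \frac{91371290}{2331} \approx -39198.0$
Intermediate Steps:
$f = - \frac{5}{21}$ ($f = \frac{\left(-12 + 7\right) \frac{1}{14 - 7}}{3} = \frac{\left(-5\right) \frac{1}{7}}{3} = \frac{1}{3} \left(- \frac{5}{7}\right) = - \frac{5}{21} \approx -0.2381$)
$Q{\left(a,l \right)} = l \left(-2 + a\right)$
$J{\left(D \right)} = \frac{222}{D}$ ($J{\left(D \right)} = \frac{347 + 97}{D + D} = \frac{444}{2 D} = 444 \frac{1}{2 D} = \frac{222}{D}$)
$- \frac{194407}{J{\left(Q{\left(f,-20 \right)} \right)}} = - \frac{194407}{222 \frac{1}{\left(-20\right) \left(-2 - \frac{5}{21}\right)}} = - \frac{194407}{222 \frac{1}{\left(-20\right) \left(- \frac{47}{21}\right)}} = - \frac{194407}{222 \frac{1}{\frac{940}{21}}} = - \frac{194407}{222 \cdot \frac{21}{940}} = - \frac{194407}{\frac{2331}{470}} = \left(-194407\right) \frac{470}{2331} = - \frac{91371290}{2331}$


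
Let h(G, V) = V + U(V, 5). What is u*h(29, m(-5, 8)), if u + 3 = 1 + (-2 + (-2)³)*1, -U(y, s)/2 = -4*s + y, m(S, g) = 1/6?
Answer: -478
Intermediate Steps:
m(S, g) = ⅙
U(y, s) = -2*y + 8*s (U(y, s) = -2*(-4*s + y) = -2*(y - 4*s) = -2*y + 8*s)
h(G, V) = 40 - V (h(G, V) = V + (-2*V + 8*5) = V + (-2*V + 40) = V + (40 - 2*V) = 40 - V)
u = -12 (u = -3 + (1 + (-2 + (-2)³)*1) = -3 + (1 + (-2 - 8)*1) = -3 + (1 - 10*1) = -3 + (1 - 10) = -3 - 9 = -12)
u*h(29, m(-5, 8)) = -12*(40 - 1*⅙) = -12*(40 - ⅙) = -12*239/6 = -478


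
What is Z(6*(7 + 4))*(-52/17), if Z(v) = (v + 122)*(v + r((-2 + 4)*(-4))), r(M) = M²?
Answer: -1270880/17 ≈ -74758.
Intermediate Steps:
Z(v) = (64 + v)*(122 + v) (Z(v) = (v + 122)*(v + ((-2 + 4)*(-4))²) = (122 + v)*(v + (2*(-4))²) = (122 + v)*(v + (-8)²) = (122 + v)*(v + 64) = (122 + v)*(64 + v) = (64 + v)*(122 + v))
Z(6*(7 + 4))*(-52/17) = (7808 + (6*(7 + 4))² + 186*(6*(7 + 4)))*(-52/17) = (7808 + (6*11)² + 186*(6*11))*(-52*1/17) = (7808 + 66² + 186*66)*(-52/17) = (7808 + 4356 + 12276)*(-52/17) = 24440*(-52/17) = -1270880/17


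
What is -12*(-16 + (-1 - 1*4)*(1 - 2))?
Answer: 132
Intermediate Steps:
-12*(-16 + (-1 - 1*4)*(1 - 2)) = -12*(-16 + (-1 - 4)*(-1)) = -12*(-16 - 5*(-1)) = -12*(-16 + 5) = -12*(-11) = -2*(-66) = 132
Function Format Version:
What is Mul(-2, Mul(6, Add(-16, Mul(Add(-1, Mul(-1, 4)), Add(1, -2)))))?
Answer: 132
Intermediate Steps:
Mul(-2, Mul(6, Add(-16, Mul(Add(-1, Mul(-1, 4)), Add(1, -2))))) = Mul(-2, Mul(6, Add(-16, Mul(Add(-1, -4), -1)))) = Mul(-2, Mul(6, Add(-16, Mul(-5, -1)))) = Mul(-2, Mul(6, Add(-16, 5))) = Mul(-2, Mul(6, -11)) = Mul(-2, -66) = 132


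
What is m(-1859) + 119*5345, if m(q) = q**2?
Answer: 4091936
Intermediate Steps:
m(-1859) + 119*5345 = (-1859)**2 + 119*5345 = 3455881 + 636055 = 4091936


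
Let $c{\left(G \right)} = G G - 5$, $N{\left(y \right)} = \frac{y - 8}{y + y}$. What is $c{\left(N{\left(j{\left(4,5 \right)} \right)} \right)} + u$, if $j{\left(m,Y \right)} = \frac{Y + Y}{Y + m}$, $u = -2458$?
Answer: $- \frac{245339}{100} \approx -2453.4$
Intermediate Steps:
$j{\left(m,Y \right)} = \frac{2 Y}{Y + m}$
$N{\left(y \right)} = \frac{-8 + y}{2 y}$
$c{\left(G \right)} = -5 + G^{2}$ ($c{\left(G \right)} = G^{2} - 5 = -5 + G^{2}$)
$c{\left(N{\left(j{\left(4,5 \right)} \right)} \right)} + u = \left(-5 + \left(\frac{-8 + 2 \cdot 5 \frac{1}{5 + 4}}{2 \cdot 2 \cdot 5 \frac{1}{5 + 4}}\right)^{2}\right) - 2458 = \left(-5 + \left(\frac{-8 + 2 \cdot 5 \cdot \frac{1}{9}}{2 \cdot 2 \cdot 5 \cdot \frac{1}{9}}\right)^{2}\right) - 2458 = \left(-5 + \left(\frac{-8 + \frac{10}{9}}{2 \cdot \frac{10}{9}}\right)^{2}\right) - 2458 = \left(-5 + \left(\frac{1}{2} \cdot \frac{9}{10} \left(- \frac{62}{9}\right)\right)^{2}\right) - 2458 = \left(-5 + \left(- \frac{31}{10}\right)^{2}\right) - 2458 = \left(-5 + \frac{961}{100}\right) - 2458 = \frac{461}{100} - 2458 = - \frac{245339}{100}$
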